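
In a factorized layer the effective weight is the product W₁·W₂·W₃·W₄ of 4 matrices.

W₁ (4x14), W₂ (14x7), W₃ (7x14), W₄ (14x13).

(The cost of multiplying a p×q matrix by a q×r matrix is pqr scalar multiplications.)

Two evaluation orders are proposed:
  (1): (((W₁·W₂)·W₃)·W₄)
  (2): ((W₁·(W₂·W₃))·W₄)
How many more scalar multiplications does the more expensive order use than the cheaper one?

1372

Order (1) = (((W₁·W₂)·W₃)·W₄): (W₁·W₂): 4×14 by 14×7 → 4×7, cost 4·14·7 = 392; ((W₁·W₂)·W₃): 4×7 by 7×14 → 4×14, cost 4·7·14 = 392; cumulative 784; (((W₁·W₂)·W₃)·W₄): 4×14 by 14×13 → 4×13, cost 4·14·13 = 728; cumulative 1512. Total 1512.
Order (2) = ((W₁·(W₂·W₃))·W₄): (W₂·W₃): 14×7 by 7×14 → 14×14, cost 14·7·14 = 1372; (W₁·(W₂·W₃)): 4×14 by 14×14 → 4×14, cost 4·14·14 = 784; cumulative 2156; ((W₁·(W₂·W₃))·W₄): 4×14 by 14×13 → 4×13, cost 4·14·13 = 728; cumulative 2884. Total 2884.
Difference: |1512 − 2884| = 1372.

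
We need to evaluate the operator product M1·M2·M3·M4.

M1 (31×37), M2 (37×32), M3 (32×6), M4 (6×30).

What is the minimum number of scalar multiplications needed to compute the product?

Adjacent pairs: M1M2 = 31·37·32 = 36704; M2M3 = 37·32·6 = 7104; M3M4 = 32·6·30 = 5760.
Length 3: M1..M3: k=1: 0+7104+31·37·6=13986; k=2: 36704+0+31·32·6=42656 → min 13986 | M2..M4: k=2: 0+5760+37·32·30=41280; k=3: 7104+0+37·6·30=13764 → min 13764.
Length 4: M1..M4: k=1: 0+13764+31·37·30=48174; k=2: 36704+5760+31·32·30=72224; k=3: 13986+0+31·6·30=19566 → min 19566.
Optimal order: ((M1·(M2·M3))·M4) with cost 19566.

19566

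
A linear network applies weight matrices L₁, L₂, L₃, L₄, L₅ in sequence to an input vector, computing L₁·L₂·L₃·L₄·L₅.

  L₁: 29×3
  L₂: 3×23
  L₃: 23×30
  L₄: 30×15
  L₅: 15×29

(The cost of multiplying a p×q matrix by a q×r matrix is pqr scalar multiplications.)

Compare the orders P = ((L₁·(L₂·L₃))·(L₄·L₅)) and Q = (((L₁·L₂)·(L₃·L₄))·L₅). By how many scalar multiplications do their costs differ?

Order P = ((L₁·(L₂·L₃))·(L₄·L₅)): (L₂·L₃): 3×23 by 23×30 → 3×30, cost 3·23·30 = 2070; (L₁·(L₂·L₃)): 29×3 by 3×30 → 29×30, cost 29·3·30 = 2610; cumulative 4680; (L₄·L₅): 30×15 by 15×29 → 30×29, cost 30·15·29 = 13050; ((L₁·(L₂·L₃))·(L₄·L₅)): 29×30 by 30×29 → 29×29, cost 29·30·29 = 25230; cumulative 42960. Total 42960.
Order Q = (((L₁·L₂)·(L₃·L₄))·L₅): (L₁·L₂): 29×3 by 3×23 → 29×23, cost 29·3·23 = 2001; (L₃·L₄): 23×30 by 30×15 → 23×15, cost 23·30·15 = 10350; ((L₁·L₂)·(L₃·L₄)): 29×23 by 23×15 → 29×15, cost 29·23·15 = 10005; cumulative 22356; (((L₁·L₂)·(L₃·L₄))·L₅): 29×15 by 15×29 → 29×29, cost 29·15·29 = 12615; cumulative 34971. Total 34971.
Difference: |42960 − 34971| = 7989.

7989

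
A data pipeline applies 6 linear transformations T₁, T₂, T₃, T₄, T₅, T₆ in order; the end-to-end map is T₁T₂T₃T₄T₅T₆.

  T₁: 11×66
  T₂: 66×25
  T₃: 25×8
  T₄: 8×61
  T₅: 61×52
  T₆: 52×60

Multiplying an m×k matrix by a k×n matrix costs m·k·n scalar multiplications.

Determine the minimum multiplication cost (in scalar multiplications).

74624

Adjacent pairs: T₁T₂ = 11·66·25 = 18150; T₂T₃ = 66·25·8 = 13200; T₃T₄ = 25·8·61 = 12200; T₄T₅ = 8·61·52 = 25376; T₅T₆ = 61·52·60 = 190320.
Length 3: T₁..T₃: k=1: 0+13200+11·66·8=19008; k=2: 18150+0+11·25·8=20350 → min 19008 | T₂..T₄: k=2: 0+12200+66·25·61=112850; k=3: 13200+0+66·8·61=45408 → min 45408 | T₃..T₅: k=3: 0+25376+25·8·52=35776; k=4: 12200+0+25·61·52=91500 → min 35776 | T₄..T₆: k=4: 0+190320+8·61·60=219600; k=5: 25376+0+8·52·60=50336 → min 50336.
Length 4: T₁..T₄: k=1: 0+45408+11·66·61=89694; k=2: 18150+12200+11·25·61=47125; k=3: 19008+0+11·8·61=24376 → min 24376 | T₂..T₅: k=2: 0+35776+66·25·52=121576; k=3: 13200+25376+66·8·52=66032; k=4: 45408+0+66·61·52=254760 → min 66032 | T₃..T₆: k=3: 0+50336+25·8·60=62336; k=4: 12200+190320+25·61·60=294020; k=5: 35776+0+25·52·60=113776 → min 62336.
Length 5: T₁..T₅: k=1: 0+66032+11·66·52=103784; k=2: 18150+35776+11·25·52=68226; k=3: 19008+25376+11·8·52=48960; k=4: 24376+0+11·61·52=59268 → min 48960 | T₂..T₆: k=2: 0+62336+66·25·60=161336; k=3: 13200+50336+66·8·60=95216; k=4: 45408+190320+66·61·60=477288; k=5: 66032+0+66·52·60=271952 → min 95216.
Length 6: T₁..T₆: k=1: 0+95216+11·66·60=138776; k=2: 18150+62336+11·25·60=96986; k=3: 19008+50336+11·8·60=74624; k=4: 24376+190320+11·61·60=254956; k=5: 48960+0+11·52·60=83280 → min 74624.
Optimal order: ((T₁(T₂T₃))((T₄T₅)T₆)) with cost 74624.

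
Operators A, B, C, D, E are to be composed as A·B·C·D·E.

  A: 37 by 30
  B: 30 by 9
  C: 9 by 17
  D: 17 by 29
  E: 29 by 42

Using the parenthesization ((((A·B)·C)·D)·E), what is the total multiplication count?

78958

(A·B): 37×30 by 30×9 → 37×9, cost 37·30·9 = 9990
((A·B)·C): 37×9 by 9×17 → 37×17, cost 37·9·17 = 5661; cumulative 15651
(((A·B)·C)·D): 37×17 by 17×29 → 37×29, cost 37·17·29 = 18241; cumulative 33892
((((A·B)·C)·D)·E): 37×29 by 29×42 → 37×42, cost 37·29·42 = 45066; cumulative 78958
Total: 78958 scalar multiplications.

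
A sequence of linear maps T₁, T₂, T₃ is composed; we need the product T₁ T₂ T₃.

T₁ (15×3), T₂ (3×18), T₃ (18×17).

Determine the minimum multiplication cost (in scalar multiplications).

Order (T₁ (T₂ T₃)): (T₂ T₃): 3×18 by 18×17 → 3×17, cost 3·18·17 = 918; (T₁ (T₂ T₃)): 15×3 by 3×17 → 15×17, cost 15·3·17 = 765; cumulative 1683. Total 1683.
Order ((T₁ T₂) T₃): (T₁ T₂): 15×3 by 3×18 → 15×18, cost 15·3·18 = 810; ((T₁ T₂) T₃): 15×18 by 18×17 → 15×17, cost 15·18·17 = 4590; cumulative 5400. Total 5400.
Minimum: 1683.

1683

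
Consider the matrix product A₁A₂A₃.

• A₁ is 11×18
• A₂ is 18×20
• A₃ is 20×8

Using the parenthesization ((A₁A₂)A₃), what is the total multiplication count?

5720

(A₁A₂): 11×18 by 18×20 → 11×20, cost 11·18·20 = 3960
((A₁A₂)A₃): 11×20 by 20×8 → 11×8, cost 11·20·8 = 1760; cumulative 5720
Total: 5720 scalar multiplications.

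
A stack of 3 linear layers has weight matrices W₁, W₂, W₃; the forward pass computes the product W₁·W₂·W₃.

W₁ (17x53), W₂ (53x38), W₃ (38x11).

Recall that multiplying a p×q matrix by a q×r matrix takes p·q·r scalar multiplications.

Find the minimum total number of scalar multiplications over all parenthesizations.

Order (W₁·(W₂·W₃)): (W₂·W₃): 53×38 by 38×11 → 53×11, cost 53·38·11 = 22154; (W₁·(W₂·W₃)): 17×53 by 53×11 → 17×11, cost 17·53·11 = 9911; cumulative 32065. Total 32065.
Order ((W₁·W₂)·W₃): (W₁·W₂): 17×53 by 53×38 → 17×38, cost 17·53·38 = 34238; ((W₁·W₂)·W₃): 17×38 by 38×11 → 17×11, cost 17·38·11 = 7106; cumulative 41344. Total 41344.
Minimum: 32065.

32065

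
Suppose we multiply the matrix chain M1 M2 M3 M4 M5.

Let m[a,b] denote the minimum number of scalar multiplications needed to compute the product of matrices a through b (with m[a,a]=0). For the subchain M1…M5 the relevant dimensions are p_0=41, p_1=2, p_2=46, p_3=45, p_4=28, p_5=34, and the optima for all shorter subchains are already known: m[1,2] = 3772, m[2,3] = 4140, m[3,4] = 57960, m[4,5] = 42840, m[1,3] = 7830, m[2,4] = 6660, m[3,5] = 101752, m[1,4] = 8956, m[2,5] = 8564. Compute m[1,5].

m[1,5] = min over k∈[1,4] of m[1,k]+m[k+1,5]+p_{0}·p_k·p_{5}.
k=1: 0 + 8564 + 41·2·34 = 11352; k=2: 3772 + 101752 + 41·46·34 = 169648; k=3: 7830 + 42840 + 41·45·34 = 113400; k=4: 8956 + 0 + 41·28·34 = 47988.
Minimum: 11352 at k=1.

11352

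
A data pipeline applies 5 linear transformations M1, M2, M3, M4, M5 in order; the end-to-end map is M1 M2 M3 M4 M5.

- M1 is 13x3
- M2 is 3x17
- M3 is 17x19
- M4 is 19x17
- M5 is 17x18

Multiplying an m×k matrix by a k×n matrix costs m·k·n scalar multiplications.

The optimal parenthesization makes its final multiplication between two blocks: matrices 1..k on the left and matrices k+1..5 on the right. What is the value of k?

Adjacent pairs: M1M2 = 13·3·17 = 663; M2M3 = 3·17·19 = 969; M3M4 = 17·19·17 = 5491; M4M5 = 19·17·18 = 5814.
Length 3: M1..M3: k=1: 0+969+13·3·19=1710; k=2: 663+0+13·17·19=4862 → min 1710 | M2..M4: k=2: 0+5491+3·17·17=6358; k=3: 969+0+3·19·17=1938 → min 1938 | M3..M5: k=3: 0+5814+17·19·18=11628; k=4: 5491+0+17·17·18=10693 → min 10693.
Length 4: M1..M4: k=1: 0+1938+13·3·17=2601; k=2: 663+5491+13·17·17=9911; k=3: 1710+0+13·19·17=5909 → min 2601 | M2..M5: k=2: 0+10693+3·17·18=11611; k=3: 969+5814+3·19·18=7809; k=4: 1938+0+3·17·18=2856 → min 2856.
Top-level splits: k=1: (M1..M1)·(M2..M5) → 0+2856+13·3·18 = 3558; k=2: (M1..M2)·(M3..M5) → 663+10693+13·17·18 = 15334; k=3: (M1..M3)·(M4..M5) → 1710+5814+13·19·18 = 11970; k=4: (M1..M4)·(M5..M5) → 2601+0+13·17·18 = 6579.
Best split is after M1, i.e. k = 1.

1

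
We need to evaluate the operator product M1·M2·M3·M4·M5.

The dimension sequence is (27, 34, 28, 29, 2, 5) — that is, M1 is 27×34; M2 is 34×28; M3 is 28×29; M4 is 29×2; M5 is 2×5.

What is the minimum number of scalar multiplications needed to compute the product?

Adjacent pairs: M1M2 = 27·34·28 = 25704; M2M3 = 34·28·29 = 27608; M3M4 = 28·29·2 = 1624; M4M5 = 29·2·5 = 290.
Length 3: M1..M3: k=1: 0+27608+27·34·29=54230; k=2: 25704+0+27·28·29=47628 → min 47628 | M2..M4: k=2: 0+1624+34·28·2=3528; k=3: 27608+0+34·29·2=29580 → min 3528 | M3..M5: k=3: 0+290+28·29·5=4350; k=4: 1624+0+28·2·5=1904 → min 1904.
Length 4: M1..M4: k=1: 0+3528+27·34·2=5364; k=2: 25704+1624+27·28·2=28840; k=3: 47628+0+27·29·2=49194 → min 5364 | M2..M5: k=2: 0+1904+34·28·5=6664; k=3: 27608+290+34·29·5=32828; k=4: 3528+0+34·2·5=3868 → min 3868.
Length 5: M1..M5: k=1: 0+3868+27·34·5=8458; k=2: 25704+1904+27·28·5=31388; k=3: 47628+290+27·29·5=51833; k=4: 5364+0+27·2·5=5634 → min 5634.
Optimal order: ((M1·(M2·(M3·M4)))·M5) with cost 5634.

5634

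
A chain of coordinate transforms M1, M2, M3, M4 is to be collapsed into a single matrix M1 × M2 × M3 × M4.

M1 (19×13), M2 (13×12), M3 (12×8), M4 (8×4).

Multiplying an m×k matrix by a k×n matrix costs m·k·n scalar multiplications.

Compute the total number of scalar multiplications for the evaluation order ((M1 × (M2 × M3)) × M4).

(M2 × M3): 13×12 by 12×8 → 13×8, cost 13·12·8 = 1248
(M1 × (M2 × M3)): 19×13 by 13×8 → 19×8, cost 19·13·8 = 1976; cumulative 3224
((M1 × (M2 × M3)) × M4): 19×8 by 8×4 → 19×4, cost 19·8·4 = 608; cumulative 3832
Total: 3832 scalar multiplications.

3832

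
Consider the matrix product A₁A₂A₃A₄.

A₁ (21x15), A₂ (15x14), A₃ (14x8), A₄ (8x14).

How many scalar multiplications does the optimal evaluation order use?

6552

Adjacent pairs: A₁A₂ = 21·15·14 = 4410; A₂A₃ = 15·14·8 = 1680; A₃A₄ = 14·8·14 = 1568.
Length 3: A₁..A₃: k=1: 0+1680+21·15·8=4200; k=2: 4410+0+21·14·8=6762 → min 4200 | A₂..A₄: k=2: 0+1568+15·14·14=4508; k=3: 1680+0+15·8·14=3360 → min 3360.
Length 4: A₁..A₄: k=1: 0+3360+21·15·14=7770; k=2: 4410+1568+21·14·14=10094; k=3: 4200+0+21·8·14=6552 → min 6552.
Optimal order: ((A₁(A₂A₃))A₄) with cost 6552.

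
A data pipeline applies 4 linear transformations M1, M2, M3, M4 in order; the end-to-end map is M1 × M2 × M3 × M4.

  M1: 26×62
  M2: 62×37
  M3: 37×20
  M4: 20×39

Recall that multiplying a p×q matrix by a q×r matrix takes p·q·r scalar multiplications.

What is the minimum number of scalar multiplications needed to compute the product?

Adjacent pairs: M1M2 = 26·62·37 = 59644; M2M3 = 62·37·20 = 45880; M3M4 = 37·20·39 = 28860.
Length 3: M1..M3: k=1: 0+45880+26·62·20=78120; k=2: 59644+0+26·37·20=78884 → min 78120 | M2..M4: k=2: 0+28860+62·37·39=118326; k=3: 45880+0+62·20·39=94240 → min 94240.
Length 4: M1..M4: k=1: 0+94240+26·62·39=157108; k=2: 59644+28860+26·37·39=126022; k=3: 78120+0+26·20·39=98400 → min 98400.
Optimal order: ((M1 × (M2 × M3)) × M4) with cost 98400.

98400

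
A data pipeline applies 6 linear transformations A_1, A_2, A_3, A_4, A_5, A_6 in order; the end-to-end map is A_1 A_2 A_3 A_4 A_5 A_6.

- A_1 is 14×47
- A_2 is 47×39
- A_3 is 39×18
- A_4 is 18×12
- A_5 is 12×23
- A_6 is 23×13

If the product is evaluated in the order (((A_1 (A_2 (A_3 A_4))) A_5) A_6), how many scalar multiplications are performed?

46366

(A_3 A_4): 39×18 by 18×12 → 39×12, cost 39·18·12 = 8424
(A_2 (A_3 A_4)): 47×39 by 39×12 → 47×12, cost 47·39·12 = 21996; cumulative 30420
(A_1 (A_2 (A_3 A_4))): 14×47 by 47×12 → 14×12, cost 14·47·12 = 7896; cumulative 38316
((A_1 (A_2 (A_3 A_4))) A_5): 14×12 by 12×23 → 14×23, cost 14·12·23 = 3864; cumulative 42180
(((A_1 (A_2 (A_3 A_4))) A_5) A_6): 14×23 by 23×13 → 14×13, cost 14·23·13 = 4186; cumulative 46366
Total: 46366 scalar multiplications.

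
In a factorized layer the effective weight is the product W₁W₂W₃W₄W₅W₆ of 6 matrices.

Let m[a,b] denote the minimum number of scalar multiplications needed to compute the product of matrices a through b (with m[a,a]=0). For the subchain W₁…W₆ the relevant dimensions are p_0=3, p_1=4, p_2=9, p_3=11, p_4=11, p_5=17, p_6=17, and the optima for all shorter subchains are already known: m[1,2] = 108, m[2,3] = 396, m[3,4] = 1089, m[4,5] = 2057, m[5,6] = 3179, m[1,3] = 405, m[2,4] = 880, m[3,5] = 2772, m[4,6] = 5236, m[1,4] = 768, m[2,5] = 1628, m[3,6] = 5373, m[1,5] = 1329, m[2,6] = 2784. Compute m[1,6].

2196

m[1,6] = min over k∈[1,5] of m[1,k]+m[k+1,6]+p_{0}·p_k·p_{6}.
k=1: 0 + 2784 + 3·4·17 = 2988; k=2: 108 + 5373 + 3·9·17 = 5940; k=3: 405 + 5236 + 3·11·17 = 6202; k=4: 768 + 3179 + 3·11·17 = 4508; k=5: 1329 + 0 + 3·17·17 = 2196.
Minimum: 2196 at k=5.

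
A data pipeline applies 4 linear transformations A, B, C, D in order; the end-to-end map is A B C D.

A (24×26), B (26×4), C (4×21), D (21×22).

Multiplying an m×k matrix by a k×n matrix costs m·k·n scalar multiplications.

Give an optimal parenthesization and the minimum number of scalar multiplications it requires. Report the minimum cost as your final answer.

6456

Adjacent pairs: AB = 24·26·4 = 2496; BC = 26·4·21 = 2184; CD = 4·21·22 = 1848.
Length 3: A..C: k=1: 0+2184+24·26·21=15288; k=2: 2496+0+24·4·21=4512 → min 4512 | B..D: k=2: 0+1848+26·4·22=4136; k=3: 2184+0+26·21·22=14196 → min 4136.
Length 4: A..D: k=1: 0+4136+24·26·22=17864; k=2: 2496+1848+24·4·22=6456; k=3: 4512+0+24·21·22=15600 → min 6456.
Optimal parenthesization: ((A B) (C D)) with cost 6456.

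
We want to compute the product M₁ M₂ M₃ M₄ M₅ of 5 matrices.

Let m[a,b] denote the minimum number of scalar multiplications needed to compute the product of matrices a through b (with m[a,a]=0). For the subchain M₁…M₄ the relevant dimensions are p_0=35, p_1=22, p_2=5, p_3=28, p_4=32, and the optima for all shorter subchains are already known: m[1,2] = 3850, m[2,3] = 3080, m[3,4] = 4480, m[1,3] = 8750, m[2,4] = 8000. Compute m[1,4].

13930

m[1,4] = min over k∈[1,3] of m[1,k]+m[k+1,4]+p_{0}·p_k·p_{4}.
k=1: 0 + 8000 + 35·22·32 = 32640; k=2: 3850 + 4480 + 35·5·32 = 13930; k=3: 8750 + 0 + 35·28·32 = 40110.
Minimum: 13930 at k=2.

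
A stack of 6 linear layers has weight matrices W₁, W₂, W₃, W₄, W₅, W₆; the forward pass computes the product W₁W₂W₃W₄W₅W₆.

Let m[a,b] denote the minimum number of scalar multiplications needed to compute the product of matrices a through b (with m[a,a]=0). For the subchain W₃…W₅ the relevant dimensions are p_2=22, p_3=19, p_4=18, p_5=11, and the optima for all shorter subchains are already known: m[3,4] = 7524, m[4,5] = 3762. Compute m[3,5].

m[3,5] = min over k∈[3,4] of m[3,k]+m[k+1,5]+p_{2}·p_k·p_{5}.
k=3: 0 + 3762 + 22·19·11 = 8360; k=4: 7524 + 0 + 22·18·11 = 11880.
Minimum: 8360 at k=3.

8360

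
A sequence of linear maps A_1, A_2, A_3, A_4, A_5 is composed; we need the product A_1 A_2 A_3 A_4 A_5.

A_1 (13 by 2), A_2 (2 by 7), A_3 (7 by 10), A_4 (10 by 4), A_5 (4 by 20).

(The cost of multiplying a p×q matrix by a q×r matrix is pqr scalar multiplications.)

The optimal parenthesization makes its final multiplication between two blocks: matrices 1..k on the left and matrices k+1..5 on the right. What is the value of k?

1

Adjacent pairs: A_1A_2 = 13·2·7 = 182; A_2A_3 = 2·7·10 = 140; A_3A_4 = 7·10·4 = 280; A_4A_5 = 10·4·20 = 800.
Length 3: A_1..A_3: k=1: 0+140+13·2·10=400; k=2: 182+0+13·7·10=1092 → min 400 | A_2..A_4: k=2: 0+280+2·7·4=336; k=3: 140+0+2·10·4=220 → min 220 | A_3..A_5: k=3: 0+800+7·10·20=2200; k=4: 280+0+7·4·20=840 → min 840.
Length 4: A_1..A_4: k=1: 0+220+13·2·4=324; k=2: 182+280+13·7·4=826; k=3: 400+0+13·10·4=920 → min 324 | A_2..A_5: k=2: 0+840+2·7·20=1120; k=3: 140+800+2·10·20=1340; k=4: 220+0+2·4·20=380 → min 380.
Top-level splits: k=1: (A_1..A_1)·(A_2..A_5) → 0+380+13·2·20 = 900; k=2: (A_1..A_2)·(A_3..A_5) → 182+840+13·7·20 = 2842; k=3: (A_1..A_3)·(A_4..A_5) → 400+800+13·10·20 = 3800; k=4: (A_1..A_4)·(A_5..A_5) → 324+0+13·4·20 = 1364.
Best split is after A_1, i.e. k = 1.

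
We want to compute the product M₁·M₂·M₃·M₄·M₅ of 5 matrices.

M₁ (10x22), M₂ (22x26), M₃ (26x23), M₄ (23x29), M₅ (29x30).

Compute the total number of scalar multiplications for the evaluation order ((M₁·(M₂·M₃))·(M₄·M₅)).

45126

(M₂·M₃): 22×26 by 26×23 → 22×23, cost 22·26·23 = 13156
(M₁·(M₂·M₃)): 10×22 by 22×23 → 10×23, cost 10·22·23 = 5060; cumulative 18216
(M₄·M₅): 23×29 by 29×30 → 23×30, cost 23·29·30 = 20010
((M₁·(M₂·M₃))·(M₄·M₅)): 10×23 by 23×30 → 10×30, cost 10·23·30 = 6900; cumulative 45126
Total: 45126 scalar multiplications.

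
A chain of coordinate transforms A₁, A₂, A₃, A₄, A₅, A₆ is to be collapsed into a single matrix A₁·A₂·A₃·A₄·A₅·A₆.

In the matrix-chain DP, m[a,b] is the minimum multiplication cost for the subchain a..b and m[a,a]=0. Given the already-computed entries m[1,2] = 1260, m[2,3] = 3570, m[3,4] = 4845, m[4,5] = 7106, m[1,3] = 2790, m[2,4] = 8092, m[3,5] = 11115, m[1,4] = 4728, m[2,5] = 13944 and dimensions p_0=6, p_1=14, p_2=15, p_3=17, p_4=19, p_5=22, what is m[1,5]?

7236

m[1,5] = min over k∈[1,4] of m[1,k]+m[k+1,5]+p_{0}·p_k·p_{5}.
k=1: 0 + 13944 + 6·14·22 = 15792; k=2: 1260 + 11115 + 6·15·22 = 14355; k=3: 2790 + 7106 + 6·17·22 = 12140; k=4: 4728 + 0 + 6·19·22 = 7236.
Minimum: 7236 at k=4.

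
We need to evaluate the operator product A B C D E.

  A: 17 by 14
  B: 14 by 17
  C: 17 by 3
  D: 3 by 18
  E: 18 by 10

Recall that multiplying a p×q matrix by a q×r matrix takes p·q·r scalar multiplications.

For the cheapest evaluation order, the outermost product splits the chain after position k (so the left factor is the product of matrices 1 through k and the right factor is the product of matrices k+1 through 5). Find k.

3

Adjacent pairs: AB = 17·14·17 = 4046; BC = 14·17·3 = 714; CD = 17·3·18 = 918; DE = 3·18·10 = 540.
Length 3: A..C: k=1: 0+714+17·14·3=1428; k=2: 4046+0+17·17·3=4913 → min 1428 | B..D: k=2: 0+918+14·17·18=5202; k=3: 714+0+14·3·18=1470 → min 1470 | C..E: k=3: 0+540+17·3·10=1050; k=4: 918+0+17·18·10=3978 → min 1050.
Length 4: A..D: k=1: 0+1470+17·14·18=5754; k=2: 4046+918+17·17·18=10166; k=3: 1428+0+17·3·18=2346 → min 2346 | B..E: k=2: 0+1050+14·17·10=3430; k=3: 714+540+14·3·10=1674; k=4: 1470+0+14·18·10=3990 → min 1674.
Top-level splits: k=1: (A..A)·(B..E) → 0+1674+17·14·10 = 4054; k=2: (A..B)·(C..E) → 4046+1050+17·17·10 = 7986; k=3: (A..C)·(D..E) → 1428+540+17·3·10 = 2478; k=4: (A..D)·(E..E) → 2346+0+17·18·10 = 5406.
Best split is after C, i.e. k = 3.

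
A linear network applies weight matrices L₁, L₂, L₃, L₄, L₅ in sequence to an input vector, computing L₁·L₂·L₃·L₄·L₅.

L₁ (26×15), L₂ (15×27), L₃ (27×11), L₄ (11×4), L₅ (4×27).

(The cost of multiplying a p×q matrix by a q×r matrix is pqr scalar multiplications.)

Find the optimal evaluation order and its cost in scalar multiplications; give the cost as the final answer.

Adjacent pairs: L₁L₂ = 26·15·27 = 10530; L₂L₃ = 15·27·11 = 4455; L₃L₄ = 27·11·4 = 1188; L₄L₅ = 11·4·27 = 1188.
Length 3: L₁..L₃: k=1: 0+4455+26·15·11=8745; k=2: 10530+0+26·27·11=18252 → min 8745 | L₂..L₄: k=2: 0+1188+15·27·4=2808; k=3: 4455+0+15·11·4=5115 → min 2808 | L₃..L₅: k=3: 0+1188+27·11·27=9207; k=4: 1188+0+27·4·27=4104 → min 4104.
Length 4: L₁..L₄: k=1: 0+2808+26·15·4=4368; k=2: 10530+1188+26·27·4=14526; k=3: 8745+0+26·11·4=9889 → min 4368 | L₂..L₅: k=2: 0+4104+15·27·27=15039; k=3: 4455+1188+15·11·27=10098; k=4: 2808+0+15·4·27=4428 → min 4428.
Length 5: L₁..L₅: k=1: 0+4428+26·15·27=14958; k=2: 10530+4104+26·27·27=33588; k=3: 8745+1188+26·11·27=17655; k=4: 4368+0+26·4·27=7176 → min 7176.
Optimal parenthesization: ((L₁·(L₂·(L₃·L₄)))·L₅) with cost 7176.

7176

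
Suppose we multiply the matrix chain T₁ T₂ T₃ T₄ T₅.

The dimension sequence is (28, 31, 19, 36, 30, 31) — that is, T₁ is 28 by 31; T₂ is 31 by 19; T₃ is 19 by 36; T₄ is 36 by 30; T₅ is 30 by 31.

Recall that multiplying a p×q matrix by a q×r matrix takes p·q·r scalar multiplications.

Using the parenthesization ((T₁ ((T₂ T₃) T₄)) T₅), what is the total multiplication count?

106764

(T₂ T₃): 31×19 by 19×36 → 31×36, cost 31·19·36 = 21204
((T₂ T₃) T₄): 31×36 by 36×30 → 31×30, cost 31·36·30 = 33480; cumulative 54684
(T₁ ((T₂ T₃) T₄)): 28×31 by 31×30 → 28×30, cost 28·31·30 = 26040; cumulative 80724
((T₁ ((T₂ T₃) T₄)) T₅): 28×30 by 30×31 → 28×31, cost 28·30·31 = 26040; cumulative 106764
Total: 106764 scalar multiplications.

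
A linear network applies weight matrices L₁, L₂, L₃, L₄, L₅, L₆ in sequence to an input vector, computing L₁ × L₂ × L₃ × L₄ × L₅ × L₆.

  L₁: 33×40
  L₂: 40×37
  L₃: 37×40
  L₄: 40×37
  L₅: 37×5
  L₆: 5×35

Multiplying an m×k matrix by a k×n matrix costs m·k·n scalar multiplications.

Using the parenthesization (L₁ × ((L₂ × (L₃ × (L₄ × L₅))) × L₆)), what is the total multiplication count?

(L₄ × L₅): 40×37 by 37×5 → 40×5, cost 40·37·5 = 7400
(L₃ × (L₄ × L₅)): 37×40 by 40×5 → 37×5, cost 37·40·5 = 7400; cumulative 14800
(L₂ × (L₃ × (L₄ × L₅))): 40×37 by 37×5 → 40×5, cost 40·37·5 = 7400; cumulative 22200
((L₂ × (L₃ × (L₄ × L₅))) × L₆): 40×5 by 5×35 → 40×35, cost 40·5·35 = 7000; cumulative 29200
(L₁ × ((L₂ × (L₃ × (L₄ × L₅))) × L₆)): 33×40 by 40×35 → 33×35, cost 33·40·35 = 46200; cumulative 75400
Total: 75400 scalar multiplications.

75400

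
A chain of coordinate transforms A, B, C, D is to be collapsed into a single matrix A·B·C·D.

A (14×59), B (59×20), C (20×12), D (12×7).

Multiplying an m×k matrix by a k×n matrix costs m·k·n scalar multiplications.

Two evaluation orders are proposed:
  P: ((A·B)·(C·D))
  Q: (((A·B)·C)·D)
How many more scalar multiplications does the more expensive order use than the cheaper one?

896

Order P = ((A·B)·(C·D)): (A·B): 14×59 by 59×20 → 14×20, cost 14·59·20 = 16520; (C·D): 20×12 by 12×7 → 20×7, cost 20·12·7 = 1680; ((A·B)·(C·D)): 14×20 by 20×7 → 14×7, cost 14·20·7 = 1960; cumulative 20160. Total 20160.
Order Q = (((A·B)·C)·D): (A·B): 14×59 by 59×20 → 14×20, cost 14·59·20 = 16520; ((A·B)·C): 14×20 by 20×12 → 14×12, cost 14·20·12 = 3360; cumulative 19880; (((A·B)·C)·D): 14×12 by 12×7 → 14×7, cost 14·12·7 = 1176; cumulative 21056. Total 21056.
Difference: |20160 − 21056| = 896.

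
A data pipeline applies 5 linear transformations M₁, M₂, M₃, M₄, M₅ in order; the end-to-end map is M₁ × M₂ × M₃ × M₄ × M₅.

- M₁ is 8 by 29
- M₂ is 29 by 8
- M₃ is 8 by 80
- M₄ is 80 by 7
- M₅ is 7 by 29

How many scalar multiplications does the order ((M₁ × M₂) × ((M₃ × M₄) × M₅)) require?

9816

(M₁ × M₂): 8×29 by 29×8 → 8×8, cost 8·29·8 = 1856
(M₃ × M₄): 8×80 by 80×7 → 8×7, cost 8·80·7 = 4480
((M₃ × M₄) × M₅): 8×7 by 7×29 → 8×29, cost 8·7·29 = 1624; cumulative 6104
((M₁ × M₂) × ((M₃ × M₄) × M₅)): 8×8 by 8×29 → 8×29, cost 8·8·29 = 1856; cumulative 9816
Total: 9816 scalar multiplications.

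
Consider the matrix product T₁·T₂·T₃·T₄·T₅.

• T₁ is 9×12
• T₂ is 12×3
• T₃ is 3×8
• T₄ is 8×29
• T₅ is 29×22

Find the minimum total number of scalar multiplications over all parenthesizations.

3528

Adjacent pairs: T₁T₂ = 9·12·3 = 324; T₂T₃ = 12·3·8 = 288; T₃T₄ = 3·8·29 = 696; T₄T₅ = 8·29·22 = 5104.
Length 3: T₁..T₃: k=1: 0+288+9·12·8=1152; k=2: 324+0+9·3·8=540 → min 540 | T₂..T₄: k=2: 0+696+12·3·29=1740; k=3: 288+0+12·8·29=3072 → min 1740 | T₃..T₅: k=3: 0+5104+3·8·22=5632; k=4: 696+0+3·29·22=2610 → min 2610.
Length 4: T₁..T₄: k=1: 0+1740+9·12·29=4872; k=2: 324+696+9·3·29=1803; k=3: 540+0+9·8·29=2628 → min 1803 | T₂..T₅: k=2: 0+2610+12·3·22=3402; k=3: 288+5104+12·8·22=7504; k=4: 1740+0+12·29·22=9396 → min 3402.
Length 5: T₁..T₅: k=1: 0+3402+9·12·22=5778; k=2: 324+2610+9·3·22=3528; k=3: 540+5104+9·8·22=7228; k=4: 1803+0+9·29·22=7545 → min 3528.
Optimal order: ((T₁·T₂)·((T₃·T₄)·T₅)) with cost 3528.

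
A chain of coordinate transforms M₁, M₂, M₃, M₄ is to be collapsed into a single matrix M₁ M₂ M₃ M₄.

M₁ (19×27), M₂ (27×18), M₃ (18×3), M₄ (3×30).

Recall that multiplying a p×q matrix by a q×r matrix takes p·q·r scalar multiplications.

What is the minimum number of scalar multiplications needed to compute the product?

Adjacent pairs: M₁M₂ = 19·27·18 = 9234; M₂M₃ = 27·18·3 = 1458; M₃M₄ = 18·3·30 = 1620.
Length 3: M₁..M₃: k=1: 0+1458+19·27·3=2997; k=2: 9234+0+19·18·3=10260 → min 2997 | M₂..M₄: k=2: 0+1620+27·18·30=16200; k=3: 1458+0+27·3·30=3888 → min 3888.
Length 4: M₁..M₄: k=1: 0+3888+19·27·30=19278; k=2: 9234+1620+19·18·30=21114; k=3: 2997+0+19·3·30=4707 → min 4707.
Optimal order: ((M₁ (M₂ M₃)) M₄) with cost 4707.

4707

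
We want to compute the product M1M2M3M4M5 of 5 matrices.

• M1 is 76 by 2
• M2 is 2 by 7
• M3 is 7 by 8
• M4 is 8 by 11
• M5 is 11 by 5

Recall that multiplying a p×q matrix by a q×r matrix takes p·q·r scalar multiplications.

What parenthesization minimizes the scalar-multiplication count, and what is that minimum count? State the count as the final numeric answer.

1158

Adjacent pairs: M1M2 = 76·2·7 = 1064; M2M3 = 2·7·8 = 112; M3M4 = 7·8·11 = 616; M4M5 = 8·11·5 = 440.
Length 3: M1..M3: k=1: 0+112+76·2·8=1328; k=2: 1064+0+76·7·8=5320 → min 1328 | M2..M4: k=2: 0+616+2·7·11=770; k=3: 112+0+2·8·11=288 → min 288 | M3..M5: k=3: 0+440+7·8·5=720; k=4: 616+0+7·11·5=1001 → min 720.
Length 4: M1..M4: k=1: 0+288+76·2·11=1960; k=2: 1064+616+76·7·11=7532; k=3: 1328+0+76·8·11=8016 → min 1960 | M2..M5: k=2: 0+720+2·7·5=790; k=3: 112+440+2·8·5=632; k=4: 288+0+2·11·5=398 → min 398.
Length 5: M1..M5: k=1: 0+398+76·2·5=1158; k=2: 1064+720+76·7·5=4444; k=3: 1328+440+76·8·5=4808; k=4: 1960+0+76·11·5=6140 → min 1158.
Optimal parenthesization: (M1(((M2M3)M4)M5)) with cost 1158.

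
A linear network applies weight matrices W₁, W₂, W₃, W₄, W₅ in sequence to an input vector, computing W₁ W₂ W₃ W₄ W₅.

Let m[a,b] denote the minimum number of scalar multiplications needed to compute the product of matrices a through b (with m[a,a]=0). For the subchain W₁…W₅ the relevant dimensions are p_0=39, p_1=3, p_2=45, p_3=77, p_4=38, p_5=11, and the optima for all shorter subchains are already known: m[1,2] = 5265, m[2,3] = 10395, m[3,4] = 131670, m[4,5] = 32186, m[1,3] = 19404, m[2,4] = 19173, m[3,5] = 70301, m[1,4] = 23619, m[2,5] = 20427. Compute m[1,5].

m[1,5] = min over k∈[1,4] of m[1,k]+m[k+1,5]+p_{0}·p_k·p_{5}.
k=1: 0 + 20427 + 39·3·11 = 21714; k=2: 5265 + 70301 + 39·45·11 = 94871; k=3: 19404 + 32186 + 39·77·11 = 84623; k=4: 23619 + 0 + 39·38·11 = 39921.
Minimum: 21714 at k=1.

21714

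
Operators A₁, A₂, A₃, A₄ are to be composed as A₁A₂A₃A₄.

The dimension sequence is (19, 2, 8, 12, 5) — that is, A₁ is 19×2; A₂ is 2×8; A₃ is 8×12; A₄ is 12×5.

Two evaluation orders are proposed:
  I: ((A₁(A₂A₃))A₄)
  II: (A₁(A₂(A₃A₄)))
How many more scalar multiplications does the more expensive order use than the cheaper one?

Order I = ((A₁(A₂A₃))A₄): (A₂A₃): 2×8 by 8×12 → 2×12, cost 2·8·12 = 192; (A₁(A₂A₃)): 19×2 by 2×12 → 19×12, cost 19·2·12 = 456; cumulative 648; ((A₁(A₂A₃))A₄): 19×12 by 12×5 → 19×5, cost 19·12·5 = 1140; cumulative 1788. Total 1788.
Order II = (A₁(A₂(A₃A₄))): (A₃A₄): 8×12 by 12×5 → 8×5, cost 8·12·5 = 480; (A₂(A₃A₄)): 2×8 by 8×5 → 2×5, cost 2·8·5 = 80; cumulative 560; (A₁(A₂(A₃A₄))): 19×2 by 2×5 → 19×5, cost 19·2·5 = 190; cumulative 750. Total 750.
Difference: |1788 − 750| = 1038.

1038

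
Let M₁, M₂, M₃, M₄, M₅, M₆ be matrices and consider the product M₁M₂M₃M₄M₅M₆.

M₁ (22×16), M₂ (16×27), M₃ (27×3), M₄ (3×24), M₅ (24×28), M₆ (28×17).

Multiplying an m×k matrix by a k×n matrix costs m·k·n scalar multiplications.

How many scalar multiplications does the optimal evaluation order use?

Adjacent pairs: M₁M₂ = 22·16·27 = 9504; M₂M₃ = 16·27·3 = 1296; M₃M₄ = 27·3·24 = 1944; M₄M₅ = 3·24·28 = 2016; M₅M₆ = 24·28·17 = 11424.
Length 3: M₁..M₃: k=1: 0+1296+22·16·3=2352; k=2: 9504+0+22·27·3=11286 → min 2352 | M₂..M₄: k=2: 0+1944+16·27·24=12312; k=3: 1296+0+16·3·24=2448 → min 2448 | M₃..M₅: k=3: 0+2016+27·3·28=4284; k=4: 1944+0+27·24·28=20088 → min 4284 | M₄..M₆: k=4: 0+11424+3·24·17=12648; k=5: 2016+0+3·28·17=3444 → min 3444.
Length 4: M₁..M₄: k=1: 0+2448+22·16·24=10896; k=2: 9504+1944+22·27·24=25704; k=3: 2352+0+22·3·24=3936 → min 3936 | M₂..M₅: k=2: 0+4284+16·27·28=16380; k=3: 1296+2016+16·3·28=4656; k=4: 2448+0+16·24·28=13200 → min 4656 | M₃..M₆: k=3: 0+3444+27·3·17=4821; k=4: 1944+11424+27·24·17=24384; k=5: 4284+0+27·28·17=17136 → min 4821.
Length 5: M₁..M₅: k=1: 0+4656+22·16·28=14512; k=2: 9504+4284+22·27·28=30420; k=3: 2352+2016+22·3·28=6216; k=4: 3936+0+22·24·28=18720 → min 6216 | M₂..M₆: k=2: 0+4821+16·27·17=12165; k=3: 1296+3444+16·3·17=5556; k=4: 2448+11424+16·24·17=20400; k=5: 4656+0+16·28·17=12272 → min 5556.
Length 6: M₁..M₆: k=1: 0+5556+22·16·17=11540; k=2: 9504+4821+22·27·17=24423; k=3: 2352+3444+22·3·17=6918; k=4: 3936+11424+22·24·17=24336; k=5: 6216+0+22·28·17=16688 → min 6918.
Optimal order: ((M₁(M₂M₃))((M₄M₅)M₆)) with cost 6918.

6918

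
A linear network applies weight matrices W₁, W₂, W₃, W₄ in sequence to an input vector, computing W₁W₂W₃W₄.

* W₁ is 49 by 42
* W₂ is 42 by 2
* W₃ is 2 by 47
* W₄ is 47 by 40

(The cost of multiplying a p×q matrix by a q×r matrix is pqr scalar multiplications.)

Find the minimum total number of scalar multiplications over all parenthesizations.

11796

Adjacent pairs: W₁W₂ = 49·42·2 = 4116; W₂W₃ = 42·2·47 = 3948; W₃W₄ = 2·47·40 = 3760.
Length 3: W₁..W₃: k=1: 0+3948+49·42·47=100674; k=2: 4116+0+49·2·47=8722 → min 8722 | W₂..W₄: k=2: 0+3760+42·2·40=7120; k=3: 3948+0+42·47·40=82908 → min 7120.
Length 4: W₁..W₄: k=1: 0+7120+49·42·40=89440; k=2: 4116+3760+49·2·40=11796; k=3: 8722+0+49·47·40=100842 → min 11796.
Optimal order: ((W₁W₂)(W₃W₄)) with cost 11796.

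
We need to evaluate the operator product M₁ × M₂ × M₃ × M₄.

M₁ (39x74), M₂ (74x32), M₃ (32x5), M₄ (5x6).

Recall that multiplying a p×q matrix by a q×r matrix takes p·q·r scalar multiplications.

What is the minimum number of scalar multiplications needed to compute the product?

27440

Adjacent pairs: M₁M₂ = 39·74·32 = 92352; M₂M₃ = 74·32·5 = 11840; M₃M₄ = 32·5·6 = 960.
Length 3: M₁..M₃: k=1: 0+11840+39·74·5=26270; k=2: 92352+0+39·32·5=98592 → min 26270 | M₂..M₄: k=2: 0+960+74·32·6=15168; k=3: 11840+0+74·5·6=14060 → min 14060.
Length 4: M₁..M₄: k=1: 0+14060+39·74·6=31376; k=2: 92352+960+39·32·6=100800; k=3: 26270+0+39·5·6=27440 → min 27440.
Optimal order: ((M₁ × (M₂ × M₃)) × M₄) with cost 27440.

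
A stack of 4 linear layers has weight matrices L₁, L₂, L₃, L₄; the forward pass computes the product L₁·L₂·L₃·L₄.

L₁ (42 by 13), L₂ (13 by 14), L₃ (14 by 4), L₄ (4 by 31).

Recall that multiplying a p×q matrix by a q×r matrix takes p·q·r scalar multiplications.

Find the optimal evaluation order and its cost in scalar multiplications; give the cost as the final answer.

Adjacent pairs: L₁L₂ = 42·13·14 = 7644; L₂L₃ = 13·14·4 = 728; L₃L₄ = 14·4·31 = 1736.
Length 3: L₁..L₃: k=1: 0+728+42·13·4=2912; k=2: 7644+0+42·14·4=9996 → min 2912 | L₂..L₄: k=2: 0+1736+13·14·31=7378; k=3: 728+0+13·4·31=2340 → min 2340.
Length 4: L₁..L₄: k=1: 0+2340+42·13·31=19266; k=2: 7644+1736+42·14·31=27608; k=3: 2912+0+42·4·31=8120 → min 8120.
Optimal parenthesization: ((L₁·(L₂·L₃))·L₄) with cost 8120.

8120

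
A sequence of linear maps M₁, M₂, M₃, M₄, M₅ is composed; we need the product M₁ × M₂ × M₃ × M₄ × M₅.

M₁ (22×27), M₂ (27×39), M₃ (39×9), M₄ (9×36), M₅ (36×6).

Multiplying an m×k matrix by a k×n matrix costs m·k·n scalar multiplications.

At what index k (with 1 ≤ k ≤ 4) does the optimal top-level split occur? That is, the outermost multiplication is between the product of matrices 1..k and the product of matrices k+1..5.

Adjacent pairs: M₁M₂ = 22·27·39 = 23166; M₂M₃ = 27·39·9 = 9477; M₃M₄ = 39·9·36 = 12636; M₄M₅ = 9·36·6 = 1944.
Length 3: M₁..M₃: k=1: 0+9477+22·27·9=14823; k=2: 23166+0+22·39·9=30888 → min 14823 | M₂..M₄: k=2: 0+12636+27·39·36=50544; k=3: 9477+0+27·9·36=18225 → min 18225 | M₃..M₅: k=3: 0+1944+39·9·6=4050; k=4: 12636+0+39·36·6=21060 → min 4050.
Length 4: M₁..M₄: k=1: 0+18225+22·27·36=39609; k=2: 23166+12636+22·39·36=66690; k=3: 14823+0+22·9·36=21951 → min 21951 | M₂..M₅: k=2: 0+4050+27·39·6=10368; k=3: 9477+1944+27·9·6=12879; k=4: 18225+0+27·36·6=24057 → min 10368.
Top-level splits: k=1: (M₁..M₁)·(M₂..M₅) → 0+10368+22·27·6 = 13932; k=2: (M₁..M₂)·(M₃..M₅) → 23166+4050+22·39·6 = 32364; k=3: (M₁..M₃)·(M₄..M₅) → 14823+1944+22·9·6 = 17955; k=4: (M₁..M₄)·(M₅..M₅) → 21951+0+22·36·6 = 26703.
Best split is after M₁, i.e. k = 1.

1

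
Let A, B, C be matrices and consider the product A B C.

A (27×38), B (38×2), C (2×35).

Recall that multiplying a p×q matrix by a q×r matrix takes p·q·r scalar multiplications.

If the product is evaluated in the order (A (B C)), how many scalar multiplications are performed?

38570

(B C): 38×2 by 2×35 → 38×35, cost 38·2·35 = 2660
(A (B C)): 27×38 by 38×35 → 27×35, cost 27·38·35 = 35910; cumulative 38570
Total: 38570 scalar multiplications.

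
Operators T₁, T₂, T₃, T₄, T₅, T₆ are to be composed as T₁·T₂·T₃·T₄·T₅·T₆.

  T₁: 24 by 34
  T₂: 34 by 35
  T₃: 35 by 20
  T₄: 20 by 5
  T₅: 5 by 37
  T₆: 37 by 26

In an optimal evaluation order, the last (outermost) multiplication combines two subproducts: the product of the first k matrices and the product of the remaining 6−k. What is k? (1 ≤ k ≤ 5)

Adjacent pairs: T₁T₂ = 24·34·35 = 28560; T₂T₃ = 34·35·20 = 23800; T₃T₄ = 35·20·5 = 3500; T₄T₅ = 20·5·37 = 3700; T₅T₆ = 5·37·26 = 4810.
Length 3: T₁..T₃: k=1: 0+23800+24·34·20=40120; k=2: 28560+0+24·35·20=45360 → min 40120 | T₂..T₄: k=2: 0+3500+34·35·5=9450; k=3: 23800+0+34·20·5=27200 → min 9450 | T₃..T₅: k=3: 0+3700+35·20·37=29600; k=4: 3500+0+35·5·37=9975 → min 9975 | T₄..T₆: k=4: 0+4810+20·5·26=7410; k=5: 3700+0+20·37·26=22940 → min 7410.
Length 4: T₁..T₄: k=1: 0+9450+24·34·5=13530; k=2: 28560+3500+24·35·5=36260; k=3: 40120+0+24·20·5=42520 → min 13530 | T₂..T₅: k=2: 0+9975+34·35·37=54005; k=3: 23800+3700+34·20·37=52660; k=4: 9450+0+34·5·37=15740 → min 15740 | T₃..T₆: k=3: 0+7410+35·20·26=25610; k=4: 3500+4810+35·5·26=12860; k=5: 9975+0+35·37·26=43645 → min 12860.
Length 5: T₁..T₅: k=1: 0+15740+24·34·37=45932; k=2: 28560+9975+24·35·37=69615; k=3: 40120+3700+24·20·37=61580; k=4: 13530+0+24·5·37=17970 → min 17970 | T₂..T₆: k=2: 0+12860+34·35·26=43800; k=3: 23800+7410+34·20·26=48890; k=4: 9450+4810+34·5·26=18680; k=5: 15740+0+34·37·26=48448 → min 18680.
Top-level splits: k=1: (T₁..T₁)·(T₂..T₆) → 0+18680+24·34·26 = 39896; k=2: (T₁..T₂)·(T₃..T₆) → 28560+12860+24·35·26 = 63260; k=3: (T₁..T₃)·(T₄..T₆) → 40120+7410+24·20·26 = 60010; k=4: (T₁..T₄)·(T₅..T₆) → 13530+4810+24·5·26 = 21460; k=5: (T₁..T₅)·(T₆..T₆) → 17970+0+24·37·26 = 41058.
Best split is after T₄, i.e. k = 4.

4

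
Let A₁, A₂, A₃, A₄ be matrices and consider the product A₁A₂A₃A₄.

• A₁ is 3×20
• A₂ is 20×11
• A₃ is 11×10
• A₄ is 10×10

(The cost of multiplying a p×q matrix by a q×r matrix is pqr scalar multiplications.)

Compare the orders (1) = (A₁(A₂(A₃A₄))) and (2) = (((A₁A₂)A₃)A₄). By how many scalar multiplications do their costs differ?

2610

Order (1) = (A₁(A₂(A₃A₄))): (A₃A₄): 11×10 by 10×10 → 11×10, cost 11·10·10 = 1100; (A₂(A₃A₄)): 20×11 by 11×10 → 20×10, cost 20·11·10 = 2200; cumulative 3300; (A₁(A₂(A₃A₄))): 3×20 by 20×10 → 3×10, cost 3·20·10 = 600; cumulative 3900. Total 3900.
Order (2) = (((A₁A₂)A₃)A₄): (A₁A₂): 3×20 by 20×11 → 3×11, cost 3·20·11 = 660; ((A₁A₂)A₃): 3×11 by 11×10 → 3×10, cost 3·11·10 = 330; cumulative 990; (((A₁A₂)A₃)A₄): 3×10 by 10×10 → 3×10, cost 3·10·10 = 300; cumulative 1290. Total 1290.
Difference: |3900 − 1290| = 2610.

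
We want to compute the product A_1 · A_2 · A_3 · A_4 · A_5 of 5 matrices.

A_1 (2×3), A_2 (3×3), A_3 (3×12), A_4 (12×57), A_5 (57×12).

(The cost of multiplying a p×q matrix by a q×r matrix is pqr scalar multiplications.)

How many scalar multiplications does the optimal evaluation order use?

2826

Adjacent pairs: A_1A_2 = 2·3·3 = 18; A_2A_3 = 3·3·12 = 108; A_3A_4 = 3·12·57 = 2052; A_4A_5 = 12·57·12 = 8208.
Length 3: A_1..A_3: k=1: 0+108+2·3·12=180; k=2: 18+0+2·3·12=90 → min 90 | A_2..A_4: k=2: 0+2052+3·3·57=2565; k=3: 108+0+3·12·57=2160 → min 2160 | A_3..A_5: k=3: 0+8208+3·12·12=8640; k=4: 2052+0+3·57·12=4104 → min 4104.
Length 4: A_1..A_4: k=1: 0+2160+2·3·57=2502; k=2: 18+2052+2·3·57=2412; k=3: 90+0+2·12·57=1458 → min 1458 | A_2..A_5: k=2: 0+4104+3·3·12=4212; k=3: 108+8208+3·12·12=8748; k=4: 2160+0+3·57·12=4212 → min 4212.
Length 5: A_1..A_5: k=1: 0+4212+2·3·12=4284; k=2: 18+4104+2·3·12=4194; k=3: 90+8208+2·12·12=8586; k=4: 1458+0+2·57·12=2826 → min 2826.
Optimal order: ((((A_1 · A_2) · A_3) · A_4) · A_5) with cost 2826.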